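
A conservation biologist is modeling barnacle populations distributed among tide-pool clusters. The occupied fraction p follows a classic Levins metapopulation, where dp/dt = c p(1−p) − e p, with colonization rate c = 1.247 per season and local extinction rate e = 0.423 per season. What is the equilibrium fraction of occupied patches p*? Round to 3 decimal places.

Setting dp/dt = 0 and dividing through by p* gives c·(1−p*) = e.
So p* = 1 − e/c = 1 − 0.423/1.247 = 1 − 0.3392 = 0.6608.

0.661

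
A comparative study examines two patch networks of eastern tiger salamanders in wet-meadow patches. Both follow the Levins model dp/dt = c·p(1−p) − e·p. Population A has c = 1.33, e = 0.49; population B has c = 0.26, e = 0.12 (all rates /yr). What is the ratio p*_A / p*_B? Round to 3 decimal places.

A: p*_A = 1 − 0.49/1.33 = 0.6316.
B: p*_B = 1 − 0.12/0.26 = 0.5385.
p*_A / p*_B = 0.6316/0.5385 = 1.1729.

1.173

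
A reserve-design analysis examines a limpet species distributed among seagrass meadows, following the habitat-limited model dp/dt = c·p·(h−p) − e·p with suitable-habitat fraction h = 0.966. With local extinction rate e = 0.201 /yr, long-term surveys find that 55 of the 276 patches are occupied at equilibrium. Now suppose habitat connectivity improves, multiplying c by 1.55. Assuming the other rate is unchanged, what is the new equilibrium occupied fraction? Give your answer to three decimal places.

0.471

Observed p* = 55/276 = 0.19928.
Balance c(h−p*) = e gives c = e/(0.966 − 0.19928) = 0.201/0.76672 = 0.26216.
New p* = 0.966 − e/c = 0.966 − 0.20100/0.40635 = 0.47135.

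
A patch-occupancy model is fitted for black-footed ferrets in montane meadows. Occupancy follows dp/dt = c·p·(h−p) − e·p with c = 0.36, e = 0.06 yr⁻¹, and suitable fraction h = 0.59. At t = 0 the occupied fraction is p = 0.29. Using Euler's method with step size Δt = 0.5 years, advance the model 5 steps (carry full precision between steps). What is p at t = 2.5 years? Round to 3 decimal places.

0.323

Update rule: p ← p + [c·p·(h−p) − e·p]·Δt with Δt = 0.5.
  1  |  dp/dt·Δt = +0.006960  |  p_1 = 0.296960
  2  |  dp/dt·Δt = +0.006755  |  p_2 = 0.303715
  3  |  dp/dt·Δt = +0.006539  |  p_3 = 0.310254
  4  |  dp/dt·Δt = +0.006315  |  p_4 = 0.316569
  5  |  dp/dt·Δt = +0.006084  |  p_5 = 0.322653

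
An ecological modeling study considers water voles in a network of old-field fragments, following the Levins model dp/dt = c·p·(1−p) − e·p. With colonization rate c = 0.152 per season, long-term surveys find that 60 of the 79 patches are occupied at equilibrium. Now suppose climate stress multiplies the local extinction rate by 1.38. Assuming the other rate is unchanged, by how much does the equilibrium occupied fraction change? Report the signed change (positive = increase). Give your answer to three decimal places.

Observed p* = 60/79 = 0.75949.
Balance c(1−p*) = e gives e = 0.152×(1 − 0.75949) = 0.03656.
New p* = 1 − e/c = 1 − 0.05045/0.15200 = 0.66809.
Δp* = 0.66809 − 0.75949 = -0.09140.

-0.091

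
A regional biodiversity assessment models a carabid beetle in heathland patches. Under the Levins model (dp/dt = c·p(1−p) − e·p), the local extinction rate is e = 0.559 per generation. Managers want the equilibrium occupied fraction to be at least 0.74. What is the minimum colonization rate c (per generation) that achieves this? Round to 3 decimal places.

p* = 1 − e/c ≥ 0.74 requires e/c ≤ 0.2600, i.e. c ≥ e/0.2600.
c_min = 0.559/0.2600 = 2.1500.

2.150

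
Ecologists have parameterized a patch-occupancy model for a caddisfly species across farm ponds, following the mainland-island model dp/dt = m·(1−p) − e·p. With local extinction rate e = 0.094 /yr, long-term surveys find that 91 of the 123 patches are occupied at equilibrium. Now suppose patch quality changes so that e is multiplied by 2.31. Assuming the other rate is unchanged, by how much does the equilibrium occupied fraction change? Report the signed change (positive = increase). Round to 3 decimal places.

-0.188

Observed p* = 91/123 = 0.73984.
Balance m(1−p*) = e·p* gives m = e·p*/(1−p*) = 0.094×0.73984/0.26016 = 0.26732.
New p* = m/(m+e) = 0.26732/(0.26732+0.21714) = 0.55179.
Δp* = 0.55179 − 0.73984 = -0.18805.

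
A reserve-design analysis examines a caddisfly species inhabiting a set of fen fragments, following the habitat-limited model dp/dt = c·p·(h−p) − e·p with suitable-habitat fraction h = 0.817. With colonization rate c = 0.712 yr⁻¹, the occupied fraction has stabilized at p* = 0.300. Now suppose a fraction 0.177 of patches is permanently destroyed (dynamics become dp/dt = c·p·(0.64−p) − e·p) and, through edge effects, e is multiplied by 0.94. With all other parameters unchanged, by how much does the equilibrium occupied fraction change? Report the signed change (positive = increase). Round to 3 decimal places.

-0.146

Balance c(h−p*) = e gives e = 0.712×(0.817 − 0.30000) = 0.36810.
New p* = 0.64 − e/c = 0.64 − 0.34601/0.71200 = 0.15403.
Δp* = 0.15403 − 0.30000 = -0.14597.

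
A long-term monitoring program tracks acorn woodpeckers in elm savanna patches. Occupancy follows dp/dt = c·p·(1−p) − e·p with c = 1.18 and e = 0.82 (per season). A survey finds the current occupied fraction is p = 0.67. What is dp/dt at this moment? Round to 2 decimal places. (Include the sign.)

-0.29

Colonization term: c·p·(1−p) = 1.18×0.67×0.3300 = 0.26090.
Extinction term: e·p = 0.54940.
dp/dt = 0.26090 − 0.54940 = -0.28850.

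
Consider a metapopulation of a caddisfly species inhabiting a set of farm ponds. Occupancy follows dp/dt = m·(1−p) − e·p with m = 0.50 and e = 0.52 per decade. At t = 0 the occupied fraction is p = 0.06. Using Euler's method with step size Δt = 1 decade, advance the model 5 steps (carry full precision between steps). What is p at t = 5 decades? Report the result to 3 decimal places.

Update rule: p ← p + [m·(1−p) − e·p]·Δt with Δt = 1.
p: 0.06000 → 0.49880  (Δp = +0.43880)
p: 0.49880 → 0.49002  (Δp = -0.00878)
p: 0.49002 → 0.49020  (Δp = +0.00018)
p: 0.49020 → 0.49020  (Δp = -0.00000)
p: 0.49020 → 0.49020  (Δp = +0.00000)

0.490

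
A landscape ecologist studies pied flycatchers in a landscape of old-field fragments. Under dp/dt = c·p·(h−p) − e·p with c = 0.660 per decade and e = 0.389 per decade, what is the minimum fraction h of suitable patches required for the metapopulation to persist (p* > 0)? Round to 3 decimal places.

0.589

p* = h − e/c is positive only when h > e/c.
h_min = e/c = 0.389/0.660 = 0.5894.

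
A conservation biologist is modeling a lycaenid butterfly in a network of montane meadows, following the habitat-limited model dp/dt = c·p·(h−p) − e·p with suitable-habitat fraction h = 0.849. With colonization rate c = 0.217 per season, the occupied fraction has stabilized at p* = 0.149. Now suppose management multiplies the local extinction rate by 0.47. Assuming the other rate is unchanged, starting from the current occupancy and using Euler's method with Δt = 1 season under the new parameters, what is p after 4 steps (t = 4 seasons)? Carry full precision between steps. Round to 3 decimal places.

Balance c(h−p*) = e gives e = 0.217×(0.849 − 0.14900) = 0.15190.
Starting from p₀ = 0.14900; update p ← p + (dp/dt)·Δt with the new parameters.
  1  |  dp/dt·Δt = +0.011996  |  p_1 = 0.160996
  2  |  dp/dt·Δt = +0.012542  |  p_2 = 0.173538
  3  |  dp/dt·Δt = +0.013047  |  p_3 = 0.186585
  4  |  dp/dt·Δt = +0.013500  |  p_4 = 0.200084

0.200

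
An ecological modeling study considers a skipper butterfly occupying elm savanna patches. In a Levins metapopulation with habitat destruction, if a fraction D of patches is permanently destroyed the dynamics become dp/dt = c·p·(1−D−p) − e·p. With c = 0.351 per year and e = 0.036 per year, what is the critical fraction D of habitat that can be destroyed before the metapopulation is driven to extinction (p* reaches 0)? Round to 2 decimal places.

The nontrivial equilibrium is p* = (1−D) − e/c; extinction occurs when this hits zero.
So D_crit = 1 − e/c = 1 − 0.036/0.351 = 1 − 0.1026 = 0.8974.
This equals the undisturbed p*, a classic result of Lande's extension.

0.90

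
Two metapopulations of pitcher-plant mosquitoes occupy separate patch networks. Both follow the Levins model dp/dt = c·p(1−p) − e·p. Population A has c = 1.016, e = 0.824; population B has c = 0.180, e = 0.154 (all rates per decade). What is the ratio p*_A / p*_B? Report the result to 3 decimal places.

A: p*_A = 1 − 0.824/1.016 = 0.1890.
B: p*_B = 1 − 0.154/0.180 = 0.1444.
p*_A / p*_B = 0.1890/0.1444 = 1.3083.

1.308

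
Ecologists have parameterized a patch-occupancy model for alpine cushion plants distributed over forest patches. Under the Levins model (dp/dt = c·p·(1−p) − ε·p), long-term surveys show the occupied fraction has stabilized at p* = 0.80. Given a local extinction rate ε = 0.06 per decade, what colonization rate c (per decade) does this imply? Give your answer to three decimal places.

0.300

At equilibrium c(1−p*) = ε, so c = ε/(1−p*).
c = 0.06/(1 − 0.80) = 0.06/0.2000 = 0.3000.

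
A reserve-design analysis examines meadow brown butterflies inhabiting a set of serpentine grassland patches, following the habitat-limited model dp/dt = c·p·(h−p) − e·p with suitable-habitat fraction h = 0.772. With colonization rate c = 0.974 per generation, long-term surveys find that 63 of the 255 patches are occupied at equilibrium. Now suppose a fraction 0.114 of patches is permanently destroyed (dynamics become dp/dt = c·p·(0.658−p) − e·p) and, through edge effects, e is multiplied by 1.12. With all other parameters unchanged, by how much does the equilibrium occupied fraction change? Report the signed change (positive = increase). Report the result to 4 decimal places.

Observed p* = 63/255 = 0.24706.
Balance c(h−p*) = e gives e = 0.974×(0.772 − 0.24706) = 0.51129.
New p* = 0.658 − e/c = 0.658 − 0.57264/0.97400 = 0.07007.
Δp* = 0.07007 − 0.24706 = -0.17699.

-0.1770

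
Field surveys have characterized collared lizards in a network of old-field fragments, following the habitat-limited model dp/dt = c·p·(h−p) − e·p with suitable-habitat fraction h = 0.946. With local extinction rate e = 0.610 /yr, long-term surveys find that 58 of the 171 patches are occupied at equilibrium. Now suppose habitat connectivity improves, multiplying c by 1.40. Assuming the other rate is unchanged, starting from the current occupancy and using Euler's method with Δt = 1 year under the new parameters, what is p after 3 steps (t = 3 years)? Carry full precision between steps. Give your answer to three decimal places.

Observed p* = 58/171 = 0.33918.
Balance c(h−p*) = e gives c = e/(0.946 − 0.33918) = 0.610/0.60682 = 1.00524.
Starting from p₀ = 0.33918; update p ← p + (dp/dt)·Δt with the new parameters.
  1  |  dp/dt·Δt = +0.082760  |  p_1 = 0.421942
  2  |  dp/dt·Δt = +0.053809  |  p_2 = 0.475751
  3  |  dp/dt·Δt = +0.024644  |  p_3 = 0.500395

0.500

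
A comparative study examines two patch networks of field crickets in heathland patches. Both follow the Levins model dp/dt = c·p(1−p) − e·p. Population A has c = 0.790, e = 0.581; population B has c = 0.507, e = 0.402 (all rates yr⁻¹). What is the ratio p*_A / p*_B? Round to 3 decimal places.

A: p*_A = 1 − 0.581/0.790 = 0.2646.
B: p*_B = 1 − 0.402/0.507 = 0.2071.
p*_A / p*_B = 0.2646/0.2071 = 1.2774.

1.277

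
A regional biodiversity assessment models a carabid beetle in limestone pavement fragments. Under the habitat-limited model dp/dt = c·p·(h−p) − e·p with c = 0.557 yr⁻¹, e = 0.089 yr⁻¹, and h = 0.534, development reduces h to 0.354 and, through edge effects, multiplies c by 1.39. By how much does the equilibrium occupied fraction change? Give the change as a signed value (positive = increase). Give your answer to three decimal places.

Before: p* = h − e/c = 0.534 − 0.089/0.557 = 0.534 − 0.1598 = 0.3742.
After: c = 0.77423, e = 0.089, h = 0.354; p* = 0.354 − 0.089/0.77423 = 0.2390.
Δp* = 0.2390 − 0.3742 = -0.1352.

-0.135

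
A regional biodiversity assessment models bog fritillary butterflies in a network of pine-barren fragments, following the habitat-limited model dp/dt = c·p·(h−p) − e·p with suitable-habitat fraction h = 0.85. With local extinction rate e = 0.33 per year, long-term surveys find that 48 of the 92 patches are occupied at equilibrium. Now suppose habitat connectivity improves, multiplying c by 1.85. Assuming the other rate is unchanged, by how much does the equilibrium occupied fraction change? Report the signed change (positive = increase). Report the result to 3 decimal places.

Observed p* = 48/92 = 0.52174.
Balance c(h−p*) = e gives c = e/(0.85 − 0.52174) = 0.33/0.32826 = 1.00530.
New p* = 0.85 − e/c = 0.85 − 0.33000/1.85981 = 0.67256.
Δp* = 0.67256 − 0.52174 = +0.15082.

0.151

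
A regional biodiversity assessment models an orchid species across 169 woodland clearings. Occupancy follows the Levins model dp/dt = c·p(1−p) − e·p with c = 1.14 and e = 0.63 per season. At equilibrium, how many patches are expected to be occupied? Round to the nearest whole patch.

p* = 1 − e/c = 1 − 0.63/1.14 = 0.4474.
Expected occupied patches = N × p* = 169 × 0.4474 = 75.61 ≈ 76.

76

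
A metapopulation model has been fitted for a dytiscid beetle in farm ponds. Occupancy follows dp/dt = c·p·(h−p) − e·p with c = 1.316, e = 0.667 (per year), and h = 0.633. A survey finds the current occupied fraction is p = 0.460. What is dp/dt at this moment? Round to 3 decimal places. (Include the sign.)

-0.202

Colonization term: c·p·(h−p) = 1.316×0.460×0.1730 = 0.10473.
Extinction term: e·p = 0.30682.
dp/dt = 0.10473 − 0.30682 = -0.20209.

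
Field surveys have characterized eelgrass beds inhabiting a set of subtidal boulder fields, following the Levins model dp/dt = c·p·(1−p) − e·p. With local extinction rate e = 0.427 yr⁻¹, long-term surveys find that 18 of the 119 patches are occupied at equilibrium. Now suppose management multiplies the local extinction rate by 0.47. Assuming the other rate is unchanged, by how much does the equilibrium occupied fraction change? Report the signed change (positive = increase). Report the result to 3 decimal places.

Observed p* = 18/119 = 0.15126.
Balance c(1−p*) = e gives c = e/(1 − 0.15126) = 0.427/0.84874 = 0.50310.
New p* = 1 − e/c = 1 − 0.20069/0.50310 = 0.60109.
Δp* = 0.60109 − 0.15126 = +0.44983.

0.450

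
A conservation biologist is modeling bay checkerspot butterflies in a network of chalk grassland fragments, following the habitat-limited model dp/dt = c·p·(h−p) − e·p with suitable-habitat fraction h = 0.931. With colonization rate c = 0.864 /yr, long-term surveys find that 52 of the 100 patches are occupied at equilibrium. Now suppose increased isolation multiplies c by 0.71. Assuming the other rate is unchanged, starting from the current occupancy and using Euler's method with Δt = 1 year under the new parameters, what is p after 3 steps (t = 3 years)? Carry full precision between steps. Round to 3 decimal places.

Observed p* = 52/100 = 0.52000.
Balance c(h−p*) = e gives e = 0.864×(0.931 − 0.52000) = 0.35510.
Starting from p₀ = 0.52000; update p ← p + (dp/dt)·Δt with the new parameters.
step 1: Δp = -0.05355, p = 0.46645
step 2: Δp = -0.03271, p = 0.43374
step 3: Δp = -0.02171, p = 0.41202

0.412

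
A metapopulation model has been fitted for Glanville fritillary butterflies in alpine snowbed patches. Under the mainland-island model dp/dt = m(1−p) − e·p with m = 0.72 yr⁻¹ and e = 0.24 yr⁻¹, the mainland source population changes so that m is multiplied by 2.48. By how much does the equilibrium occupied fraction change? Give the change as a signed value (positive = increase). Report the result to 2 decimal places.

0.13

Before: p* = 0.72/(0.72+0.24) = 0.7500.
After: m = 1.7856, e = 0.24; p* = 1.7856/2.0256 = 0.8815.
Δp* = 0.8815 − 0.7500 = +0.1315.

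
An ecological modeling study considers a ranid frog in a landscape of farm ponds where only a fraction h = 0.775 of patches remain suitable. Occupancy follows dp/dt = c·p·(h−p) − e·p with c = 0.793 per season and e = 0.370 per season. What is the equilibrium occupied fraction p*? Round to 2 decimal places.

0.31

Setting dp/dt = 0 and dividing by p* gives c·(h−p*) = e.
So p* = h − e/c = 0.775 − 0.370/0.793 = 0.775 − 0.4666 = 0.3084.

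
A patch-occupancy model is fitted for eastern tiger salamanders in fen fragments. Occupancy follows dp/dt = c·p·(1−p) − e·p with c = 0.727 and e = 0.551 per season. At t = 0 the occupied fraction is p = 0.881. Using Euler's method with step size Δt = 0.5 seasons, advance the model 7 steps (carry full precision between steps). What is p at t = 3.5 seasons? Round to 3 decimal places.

Update rule: p ← p + [c·p·(1−p) − e·p]·Δt with Δt = 0.5.
step 1: Δp = -0.20461, p = 0.67639
step 2: Δp = -0.10678, p = 0.56961
step 3: Δp = -0.06781, p = 0.50180
step 4: Δp = -0.04737, p = 0.45443
step 5: Δp = -0.03507, p = 0.41935
step 6: Δp = -0.02702, p = 0.39233
step 7: Δp = -0.02143, p = 0.37090

0.371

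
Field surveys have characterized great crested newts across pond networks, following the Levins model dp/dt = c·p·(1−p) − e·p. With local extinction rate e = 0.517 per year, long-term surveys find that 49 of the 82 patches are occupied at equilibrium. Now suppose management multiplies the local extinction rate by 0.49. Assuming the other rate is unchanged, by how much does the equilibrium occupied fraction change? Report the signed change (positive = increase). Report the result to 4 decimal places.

0.2052

Observed p* = 49/82 = 0.59756.
Balance c(1−p*) = e gives c = e/(1 − 0.59756) = 0.517/0.40244 = 1.28466.
New p* = 1 − e/c = 1 − 0.25333/1.28466 = 0.80280.
Δp* = 0.80280 − 0.59756 = +0.20524.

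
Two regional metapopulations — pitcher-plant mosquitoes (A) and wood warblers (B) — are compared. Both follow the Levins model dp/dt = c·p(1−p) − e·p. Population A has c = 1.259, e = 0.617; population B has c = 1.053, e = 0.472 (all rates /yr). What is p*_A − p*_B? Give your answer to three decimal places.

A: p*_A = 1 − 0.617/1.259 = 0.5099.
B: p*_B = 1 − 0.472/1.053 = 0.5518.
p*_A − p*_B = 0.5099 − 0.5518 = -0.0418.

-0.042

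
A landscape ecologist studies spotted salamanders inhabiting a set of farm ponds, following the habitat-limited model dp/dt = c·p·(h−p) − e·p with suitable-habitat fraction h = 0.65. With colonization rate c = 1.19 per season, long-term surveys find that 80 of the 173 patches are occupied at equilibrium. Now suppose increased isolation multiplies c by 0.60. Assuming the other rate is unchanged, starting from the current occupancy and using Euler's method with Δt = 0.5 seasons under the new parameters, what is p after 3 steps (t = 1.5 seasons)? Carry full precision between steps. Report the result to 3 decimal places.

0.412

Observed p* = 80/173 = 0.46243.
Balance c(h−p*) = e gives e = 1.19×(0.65 − 0.46243) = 0.22321.
Starting from p₀ = 0.46243; update p ← p + (dp/dt)·Δt with the new parameters.
p: 0.46243 → 0.44178  (Δp = -0.02064)
p: 0.44178 → 0.42532  (Δp = -0.01647)
p: 0.42532 → 0.41197  (Δp = -0.01335)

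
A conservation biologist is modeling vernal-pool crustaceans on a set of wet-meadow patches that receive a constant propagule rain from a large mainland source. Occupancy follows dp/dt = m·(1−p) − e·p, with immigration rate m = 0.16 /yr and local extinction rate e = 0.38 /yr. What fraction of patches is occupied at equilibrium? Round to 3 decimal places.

0.296

At equilibrium the propagule rain into empty patches balances local extinction: m(1−p*) = e·p*.
p* = m/(m+e) = 0.16/(0.16+0.38) = 0.16/0.5400 = 0.2963.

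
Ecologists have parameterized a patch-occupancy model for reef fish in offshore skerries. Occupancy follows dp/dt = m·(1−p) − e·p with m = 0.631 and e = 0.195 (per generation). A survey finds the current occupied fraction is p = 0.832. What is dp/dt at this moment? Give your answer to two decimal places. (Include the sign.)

-0.06

Colonization term: m·(1−p) = 0.631×0.1680 = 0.10601.
Extinction term: e·p = 0.16224.
dp/dt = 0.10601 − 0.16224 = -0.05623.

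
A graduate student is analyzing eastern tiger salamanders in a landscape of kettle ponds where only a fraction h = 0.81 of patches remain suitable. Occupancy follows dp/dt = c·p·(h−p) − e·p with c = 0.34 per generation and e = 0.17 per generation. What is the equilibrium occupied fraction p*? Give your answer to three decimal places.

0.310

Setting dp/dt = 0 and dividing by p* gives c·(h−p*) = e.
So p* = h − e/c = 0.81 − 0.17/0.34 = 0.81 − 0.5000 = 0.3100.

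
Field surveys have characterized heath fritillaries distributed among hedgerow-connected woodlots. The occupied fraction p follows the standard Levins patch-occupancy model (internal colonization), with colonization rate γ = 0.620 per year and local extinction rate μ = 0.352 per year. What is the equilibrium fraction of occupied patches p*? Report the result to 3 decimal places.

0.432

At equilibrium, colonization balances extinction: γ·p*·(1−p*) = μ·p*.
So p* = 1 − μ/γ = 1 − 0.352/0.620 = 1 − 0.5677 = 0.4323.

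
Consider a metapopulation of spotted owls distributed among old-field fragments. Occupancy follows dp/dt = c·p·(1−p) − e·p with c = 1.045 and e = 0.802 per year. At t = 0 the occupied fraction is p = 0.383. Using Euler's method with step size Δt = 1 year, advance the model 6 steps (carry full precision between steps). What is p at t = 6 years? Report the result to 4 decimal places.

0.2483

Update rule: p ← p + [c·p·(1−p) − e·p]·Δt with Δt = 1.
t = 1: p = 0.38300 + (-0.06022) = 0.32278
t = 2: p = 0.32278 + (-0.03044) = 0.29234
t = 3: p = 0.29234 + (-0.01827) = 0.27407
t = 4: p = 0.27407 + (-0.01190) = 0.26217
t = 5: p = 0.26217 + (-0.00812) = 0.25405
t = 6: p = 0.25405 + (-0.00571) = 0.24834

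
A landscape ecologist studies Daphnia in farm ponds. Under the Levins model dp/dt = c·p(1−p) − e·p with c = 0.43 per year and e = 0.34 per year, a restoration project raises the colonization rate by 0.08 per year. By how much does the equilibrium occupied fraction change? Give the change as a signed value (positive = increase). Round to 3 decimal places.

0.124

Before: p* = 1 − 0.34/0.43 = 0.2093.
After the change, c = 0.51, e = 0.34, so p* = 1 − 0.34/0.51 = 0.3333.
Δp* = 0.3333 − 0.2093 = +0.1240.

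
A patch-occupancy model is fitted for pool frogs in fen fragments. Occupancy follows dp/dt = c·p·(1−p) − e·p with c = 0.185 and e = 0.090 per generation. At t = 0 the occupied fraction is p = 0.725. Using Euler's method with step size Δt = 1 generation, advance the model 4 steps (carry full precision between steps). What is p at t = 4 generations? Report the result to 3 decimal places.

0.636

Update rule: p ← p + [c·p·(1−p) − e·p]·Δt with Δt = 1.
step 1: Δp = -0.02837, p = 0.69663
step 2: Δp = -0.02360, p = 0.67303
step 3: Δp = -0.01986, p = 0.65317
step 4: Δp = -0.01688, p = 0.63630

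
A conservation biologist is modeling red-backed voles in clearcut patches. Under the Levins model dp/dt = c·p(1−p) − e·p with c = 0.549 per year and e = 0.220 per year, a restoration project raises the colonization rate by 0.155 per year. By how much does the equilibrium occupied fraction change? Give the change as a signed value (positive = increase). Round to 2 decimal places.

0.09

Before: p* = 1 − 0.220/0.549 = 0.5993.
After the change, c = 0.704, e = 0.22, so p* = 1 − 0.22/0.704 = 0.6875.
Δp* = 0.6875 − 0.5993 = +0.0882.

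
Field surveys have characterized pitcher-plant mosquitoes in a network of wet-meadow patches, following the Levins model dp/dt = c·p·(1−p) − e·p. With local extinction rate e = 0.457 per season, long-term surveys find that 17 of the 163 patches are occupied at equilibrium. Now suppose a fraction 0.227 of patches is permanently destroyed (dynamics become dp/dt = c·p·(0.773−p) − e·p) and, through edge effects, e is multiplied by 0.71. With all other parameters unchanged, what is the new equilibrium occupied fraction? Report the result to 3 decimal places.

0.137

Observed p* = 17/163 = 0.10429.
Balance c(1−p*) = e gives c = e/(1 − 0.10429) = 0.457/0.89571 = 0.51021.
New p* = 0.773 − e/c = 0.773 − 0.32447/0.51021 = 0.13705.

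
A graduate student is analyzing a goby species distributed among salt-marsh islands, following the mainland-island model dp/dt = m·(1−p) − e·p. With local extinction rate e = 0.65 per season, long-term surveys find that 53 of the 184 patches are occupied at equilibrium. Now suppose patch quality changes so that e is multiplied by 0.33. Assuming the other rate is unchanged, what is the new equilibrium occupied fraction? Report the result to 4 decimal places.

0.5508

Observed p* = 53/184 = 0.28804.
Balance m(1−p*) = e·p* gives m = e·p*/(1−p*) = 0.65×0.28804/0.71196 = 0.26297.
New p* = m/(m+e) = 0.26297/(0.26297+0.21450) = 0.55076.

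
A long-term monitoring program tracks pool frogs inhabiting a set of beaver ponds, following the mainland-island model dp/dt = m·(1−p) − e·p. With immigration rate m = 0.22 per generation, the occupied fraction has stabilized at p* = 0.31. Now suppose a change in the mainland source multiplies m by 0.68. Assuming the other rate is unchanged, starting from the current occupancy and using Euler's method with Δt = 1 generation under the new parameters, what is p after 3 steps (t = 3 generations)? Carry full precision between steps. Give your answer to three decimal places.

0.238

Balance m(1−p*) = e·p* gives e = m(1−p*)/p* = 0.22×0.69000/0.31000 = 0.48968.
Starting from p₀ = 0.31000; update p ← p + (dp/dt)·Δt with the new parameters.
p: 0.31000 → 0.26142  (Δp = -0.04858)
p: 0.26142 → 0.24390  (Δp = -0.01752)
p: 0.24390 → 0.23758  (Δp = -0.00632)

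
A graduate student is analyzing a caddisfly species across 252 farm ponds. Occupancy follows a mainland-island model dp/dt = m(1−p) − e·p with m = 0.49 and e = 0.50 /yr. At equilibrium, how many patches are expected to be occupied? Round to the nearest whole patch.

125

p* = m/(m+e) = 0.49/0.9900 = 0.4949.
Expected occupied patches = N × p* = 252 × 0.4949 = 124.73 ≈ 125.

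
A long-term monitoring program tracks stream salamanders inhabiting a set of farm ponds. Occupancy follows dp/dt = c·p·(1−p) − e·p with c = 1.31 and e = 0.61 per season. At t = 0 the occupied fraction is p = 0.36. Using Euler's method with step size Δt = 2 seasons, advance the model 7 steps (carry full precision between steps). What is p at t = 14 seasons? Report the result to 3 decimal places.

0.534

Update rule: p ← p + [c·p·(1−p) − e·p]·Δt with Δt = 2.
t = 2: p = 0.36000 + (+0.16445) = 0.52445
t = 4: p = 0.52445 + (+0.01361) = 0.53806
t = 6: p = 0.53806 + (-0.00522) = 0.53283
t = 8: p = 0.53283 + (+0.00212) = 0.53495
t = 10: p = 0.53495 + (-0.00084) = 0.53411
t = 12: p = 0.53411 + (+0.00034) = 0.53445
t = 14: p = 0.53445 + (-0.00013) = 0.53431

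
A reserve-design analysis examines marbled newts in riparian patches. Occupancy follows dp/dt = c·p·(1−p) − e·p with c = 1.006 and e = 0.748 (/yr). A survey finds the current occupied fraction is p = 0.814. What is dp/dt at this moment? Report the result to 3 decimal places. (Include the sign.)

-0.457

Colonization term: c·p·(1−p) = 1.006×0.814×0.1860 = 0.15231.
Extinction term: e·p = 0.60887.
dp/dt = 0.15231 − 0.60887 = -0.45656.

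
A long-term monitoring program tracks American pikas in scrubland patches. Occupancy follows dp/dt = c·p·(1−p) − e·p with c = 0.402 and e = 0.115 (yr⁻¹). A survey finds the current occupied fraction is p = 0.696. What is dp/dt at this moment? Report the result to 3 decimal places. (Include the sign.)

0.005

Colonization term: c·p·(1−p) = 0.402×0.696×0.3040 = 0.08506.
Extinction term: e·p = 0.08004.
dp/dt = 0.08506 − 0.08004 = 0.00502.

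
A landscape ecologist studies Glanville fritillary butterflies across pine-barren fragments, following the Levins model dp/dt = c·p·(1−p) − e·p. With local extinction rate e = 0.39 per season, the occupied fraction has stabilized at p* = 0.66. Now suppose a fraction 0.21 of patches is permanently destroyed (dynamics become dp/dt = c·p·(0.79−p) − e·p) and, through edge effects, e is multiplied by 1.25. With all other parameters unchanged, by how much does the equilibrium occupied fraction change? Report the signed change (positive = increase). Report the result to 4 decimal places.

Balance c(1−p*) = e gives c = e/(1 − 0.66000) = 0.39/0.34000 = 1.14706.
New p* = 0.79 − e/c = 0.79 − 0.48750/1.14706 = 0.36500.
Δp* = 0.36500 − 0.66000 = -0.29500.

-0.2950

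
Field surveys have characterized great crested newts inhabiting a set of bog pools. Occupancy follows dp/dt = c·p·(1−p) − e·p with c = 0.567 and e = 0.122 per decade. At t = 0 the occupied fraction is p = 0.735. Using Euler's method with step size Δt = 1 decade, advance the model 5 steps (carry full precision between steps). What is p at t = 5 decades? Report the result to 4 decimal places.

Update rule: p ← p + [c·p·(1−p) − e·p]·Δt with Δt = 1.
step 1: Δp = +0.02077, p = 0.75577
step 2: Δp = +0.01245, p = 0.76822
step 3: Δp = +0.00724, p = 0.77546
step 4: Δp = +0.00412, p = 0.77958
step 5: Δp = +0.00232, p = 0.78190

0.7819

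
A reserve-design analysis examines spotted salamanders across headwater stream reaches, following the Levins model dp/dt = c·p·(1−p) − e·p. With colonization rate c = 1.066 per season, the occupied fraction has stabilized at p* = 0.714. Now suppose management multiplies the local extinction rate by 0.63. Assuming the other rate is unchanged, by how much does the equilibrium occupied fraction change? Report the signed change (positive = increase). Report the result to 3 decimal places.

Balance c(1−p*) = e gives e = 1.066×(1 − 0.71400) = 0.30488.
New p* = 1 − e/c = 1 − 0.19207/1.06600 = 0.81982.
Δp* = 0.81982 − 0.71400 = +0.10582.

0.106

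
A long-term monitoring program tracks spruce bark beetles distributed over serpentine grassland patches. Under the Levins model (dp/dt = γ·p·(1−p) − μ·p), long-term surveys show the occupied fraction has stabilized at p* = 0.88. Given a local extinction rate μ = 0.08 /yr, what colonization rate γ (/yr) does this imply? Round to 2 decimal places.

0.67

At equilibrium γ(1−p*) = μ, so γ = μ/(1−p*).
γ = 0.08/(1 − 0.88) = 0.08/0.1200 = 0.6667.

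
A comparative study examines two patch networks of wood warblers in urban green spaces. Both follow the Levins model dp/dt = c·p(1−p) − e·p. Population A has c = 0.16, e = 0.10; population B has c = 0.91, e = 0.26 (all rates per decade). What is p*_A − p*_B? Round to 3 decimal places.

-0.339

A: p*_A = 1 − 0.10/0.16 = 0.3750.
B: p*_B = 1 − 0.26/0.91 = 0.7143.
p*_A − p*_B = 0.3750 − 0.7143 = -0.3393.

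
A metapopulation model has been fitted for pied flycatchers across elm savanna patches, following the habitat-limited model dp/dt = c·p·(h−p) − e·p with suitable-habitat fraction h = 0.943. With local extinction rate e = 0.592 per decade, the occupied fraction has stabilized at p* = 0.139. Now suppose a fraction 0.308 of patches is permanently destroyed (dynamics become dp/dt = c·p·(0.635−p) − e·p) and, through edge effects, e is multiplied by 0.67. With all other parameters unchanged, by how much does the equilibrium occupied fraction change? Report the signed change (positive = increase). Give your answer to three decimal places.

Balance c(h−p*) = e gives c = e/(0.943 − 0.13900) = 0.592/0.80400 = 0.73632.
New p* = 0.635 − e/c = 0.635 − 0.39664/0.73632 = 0.09632.
Δp* = 0.09632 − 0.13900 = -0.04268.

-0.043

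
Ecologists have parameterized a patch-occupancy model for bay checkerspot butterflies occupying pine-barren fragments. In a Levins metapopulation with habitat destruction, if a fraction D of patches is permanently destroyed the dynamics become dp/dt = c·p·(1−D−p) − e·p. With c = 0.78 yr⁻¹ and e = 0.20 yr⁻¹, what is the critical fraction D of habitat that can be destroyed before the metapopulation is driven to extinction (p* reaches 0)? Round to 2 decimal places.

The nontrivial equilibrium is p* = (1−D) − e/c; extinction occurs when this hits zero.
So D_crit = 1 − e/c = 1 − 0.20/0.78 = 1 − 0.2564 = 0.7436.
This equals the undisturbed p*, a classic result of Lande's extension.

0.74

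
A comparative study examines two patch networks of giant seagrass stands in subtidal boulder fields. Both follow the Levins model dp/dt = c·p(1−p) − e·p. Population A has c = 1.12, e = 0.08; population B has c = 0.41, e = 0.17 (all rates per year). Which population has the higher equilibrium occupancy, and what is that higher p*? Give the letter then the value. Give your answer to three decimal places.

A, 0.929

A: p*_A = 1 − 0.08/1.12 = 0.9286.
B: p*_B = 1 − 0.17/0.41 = 0.5854.
A is higher at 0.9286.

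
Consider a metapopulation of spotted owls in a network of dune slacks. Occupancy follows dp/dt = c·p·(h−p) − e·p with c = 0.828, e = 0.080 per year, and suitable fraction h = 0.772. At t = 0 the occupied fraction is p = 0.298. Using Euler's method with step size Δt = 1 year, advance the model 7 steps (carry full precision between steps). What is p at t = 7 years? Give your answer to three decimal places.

Update rule: p ← p + [c·p·(h−p) − e·p]·Δt with Δt = 1.
p: 0.29800 → 0.39112  (Δp = +0.09312)
p: 0.39112 → 0.48317  (Δp = +0.09206)
p: 0.48317 → 0.56007  (Δp = +0.07690)
p: 0.56007 → 0.61354  (Δp = +0.05347)
p: 0.61354 → 0.64496  (Δp = +0.03141)
p: 0.64496 → 0.66121  (Δp = +0.01625)
p: 0.66121 → 0.66897  (Δp = +0.00776)

0.669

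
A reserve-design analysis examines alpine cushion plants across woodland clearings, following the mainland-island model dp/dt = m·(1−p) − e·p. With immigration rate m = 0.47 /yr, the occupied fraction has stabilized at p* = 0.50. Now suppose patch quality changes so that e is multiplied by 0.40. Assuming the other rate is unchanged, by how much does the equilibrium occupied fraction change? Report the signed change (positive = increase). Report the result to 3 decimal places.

Balance m(1−p*) = e·p* gives e = m(1−p*)/p* = 0.47×0.50000/0.50000 = 0.47000.
New p* = m/(m+e) = 0.47000/(0.47000+0.18800) = 0.71429.
Δp* = 0.71429 − 0.50000 = +0.21429.

0.214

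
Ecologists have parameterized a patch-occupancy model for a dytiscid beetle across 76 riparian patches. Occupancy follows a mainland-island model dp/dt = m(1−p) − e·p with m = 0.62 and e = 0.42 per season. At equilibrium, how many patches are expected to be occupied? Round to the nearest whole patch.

45

p* = m/(m+e) = 0.62/1.0400 = 0.5962.
Expected occupied patches = N × p* = 76 × 0.5962 = 45.31 ≈ 45.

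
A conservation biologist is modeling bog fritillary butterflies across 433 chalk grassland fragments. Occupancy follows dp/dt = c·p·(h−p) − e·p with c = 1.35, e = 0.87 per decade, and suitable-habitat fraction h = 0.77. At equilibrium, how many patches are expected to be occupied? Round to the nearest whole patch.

p* = h − e/c = 0.77 − 0.6444 = 0.1256.
Expected occupied patches = N × p* = 433 × 0.1256 = 54.37 ≈ 54.

54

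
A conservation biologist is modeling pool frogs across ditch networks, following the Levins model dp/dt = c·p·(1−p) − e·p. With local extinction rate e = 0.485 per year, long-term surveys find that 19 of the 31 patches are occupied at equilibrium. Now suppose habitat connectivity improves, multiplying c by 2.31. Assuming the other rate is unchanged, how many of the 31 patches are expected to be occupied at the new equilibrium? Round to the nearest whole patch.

Observed p* = 19/31 = 0.61290.
Balance c(1−p*) = e gives c = e/(1 − 0.61290) = 0.485/0.38710 = 1.25291.
New p* = 1 − e/c = 1 − 0.48500/2.89422 = 0.83242.
Expected occupied = 31 × 0.83242 = 25.81 ≈ 26.

26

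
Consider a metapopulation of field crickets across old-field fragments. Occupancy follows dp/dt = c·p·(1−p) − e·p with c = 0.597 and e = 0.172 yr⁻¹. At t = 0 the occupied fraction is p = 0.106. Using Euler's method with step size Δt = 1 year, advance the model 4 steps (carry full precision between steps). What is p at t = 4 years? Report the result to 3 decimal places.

Update rule: p ← p + [c·p·(1−p) − e·p]·Δt with Δt = 1.
step 1: Δp = +0.03834, p = 0.14434
step 2: Δp = +0.04891, p = 0.19325
step 3: Δp = +0.05984, p = 0.25309
step 4: Δp = +0.06932, p = 0.32241

0.322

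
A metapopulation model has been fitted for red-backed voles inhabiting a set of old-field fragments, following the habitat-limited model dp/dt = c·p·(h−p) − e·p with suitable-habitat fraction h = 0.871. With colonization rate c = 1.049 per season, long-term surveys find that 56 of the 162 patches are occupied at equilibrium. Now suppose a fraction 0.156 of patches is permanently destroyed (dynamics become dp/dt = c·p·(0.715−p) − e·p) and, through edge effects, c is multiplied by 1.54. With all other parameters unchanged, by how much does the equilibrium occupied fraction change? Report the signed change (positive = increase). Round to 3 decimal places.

Observed p* = 56/162 = 0.34568.
Balance c(h−p*) = e gives e = 1.049×(0.871 − 0.34568) = 0.55106.
New p* = 0.715 − e/c = 0.715 − 0.55106/1.61546 = 0.37388.
Δp* = 0.37388 − 0.34568 = +0.02820.

0.028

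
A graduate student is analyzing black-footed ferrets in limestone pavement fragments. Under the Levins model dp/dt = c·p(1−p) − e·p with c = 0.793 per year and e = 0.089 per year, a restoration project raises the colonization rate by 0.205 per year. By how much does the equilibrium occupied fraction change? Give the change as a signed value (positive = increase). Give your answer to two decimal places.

0.02

Before: p* = 1 − 0.089/0.793 = 0.8878.
After the change, c = 0.998, e = 0.089, so p* = 1 − 0.089/0.998 = 0.9108.
Δp* = 0.9108 − 0.8878 = +0.0231.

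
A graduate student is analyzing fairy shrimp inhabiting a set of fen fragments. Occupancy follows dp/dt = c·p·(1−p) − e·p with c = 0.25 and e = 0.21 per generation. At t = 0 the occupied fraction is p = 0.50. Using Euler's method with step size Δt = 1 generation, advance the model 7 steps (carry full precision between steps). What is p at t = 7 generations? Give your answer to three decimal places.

0.321

Update rule: p ← p + [c·p·(1−p) − e·p]·Δt with Δt = 1.
t = 1: p = 0.50000 + (-0.04250) = 0.45750
t = 2: p = 0.45750 + (-0.03403) = 0.42347
t = 3: p = 0.42347 + (-0.02789) = 0.39558
t = 4: p = 0.39558 + (-0.02330) = 0.37228
t = 5: p = 0.37228 + (-0.01976) = 0.35253
t = 6: p = 0.35253 + (-0.01697) = 0.33556
t = 7: p = 0.33556 + (-0.01473) = 0.32083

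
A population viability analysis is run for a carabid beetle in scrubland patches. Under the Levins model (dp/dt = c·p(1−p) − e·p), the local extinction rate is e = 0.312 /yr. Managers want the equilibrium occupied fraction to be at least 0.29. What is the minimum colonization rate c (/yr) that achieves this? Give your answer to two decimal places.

0.44

p* = 1 − e/c ≥ 0.29 requires e/c ≤ 0.7100, i.e. c ≥ e/0.7100.
c_min = 0.312/0.7100 = 0.4394.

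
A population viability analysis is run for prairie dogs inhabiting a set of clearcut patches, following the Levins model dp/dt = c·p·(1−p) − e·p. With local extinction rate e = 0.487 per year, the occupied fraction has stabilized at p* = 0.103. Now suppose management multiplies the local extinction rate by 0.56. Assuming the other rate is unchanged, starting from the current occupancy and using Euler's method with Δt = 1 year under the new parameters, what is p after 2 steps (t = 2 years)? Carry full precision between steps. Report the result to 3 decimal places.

0.150

Balance c(1−p*) = e gives c = e/(1 − 0.10300) = 0.487/0.89700 = 0.54292.
Starting from p₀ = 0.10300; update p ← p + (dp/dt)·Δt with the new parameters.
t = 1: p = 0.10300 + (+0.02207) = 0.12507
t = 2: p = 0.12507 + (+0.02530) = 0.15037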